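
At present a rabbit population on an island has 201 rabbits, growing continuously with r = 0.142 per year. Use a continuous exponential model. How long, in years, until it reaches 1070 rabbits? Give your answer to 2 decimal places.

t ≈ 11.78 years

1070 = 201 · e^(0.142·t)
t = ln(1070/201) / 0.142 = ln(5.32338) / 0.142 = 1.67211 / 0.142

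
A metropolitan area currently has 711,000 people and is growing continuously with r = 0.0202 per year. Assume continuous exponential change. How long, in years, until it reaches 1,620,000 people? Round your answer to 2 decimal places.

1620000 = 711000 · e^(0.0202·t)
t = ln(1620000/711000) / 0.0202 = ln(2.27848) / 0.0202 = 0.82351 / 0.0202

t ≈ 40.77 years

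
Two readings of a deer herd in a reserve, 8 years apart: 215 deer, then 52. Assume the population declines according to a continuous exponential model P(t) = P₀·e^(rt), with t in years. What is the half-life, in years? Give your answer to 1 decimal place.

r = ln(52/215) / 8 = ln(0.24186) / 8 ≈ -0.177424 per year
half-life = ln 2 / |r| = 0.69315 / 0.177424

half-life ≈ 3.9 years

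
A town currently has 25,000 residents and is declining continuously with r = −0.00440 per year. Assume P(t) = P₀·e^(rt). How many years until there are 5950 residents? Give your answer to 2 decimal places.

t ≈ 326.25 years

5950 = 25000 · e^(-0.0044·t)
t = ln(5950/25000) / -0.0044 = ln(0.238) / -0.0044 = -1.43548 / -0.0044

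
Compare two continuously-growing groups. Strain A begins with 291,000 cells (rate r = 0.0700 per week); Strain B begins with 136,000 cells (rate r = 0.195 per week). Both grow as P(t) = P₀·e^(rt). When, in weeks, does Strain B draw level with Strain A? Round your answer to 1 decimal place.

t ≈ 6.1 weeks

291000·e^(0.07t) = 136000·e^(0.195t)
291000/136000 = e^((0.195 − 0.07)t) → ln(2.13971) = 0.125·t
t = 0.76067 / 0.125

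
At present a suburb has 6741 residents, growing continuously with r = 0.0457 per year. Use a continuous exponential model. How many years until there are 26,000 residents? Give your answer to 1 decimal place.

26000 = 6741 · e^(0.0457·t)
t = ln(26000/6741) / 0.0457 = ln(3.85699) / 0.0457 = 1.34989 / 0.0457

t ≈ 29.5 years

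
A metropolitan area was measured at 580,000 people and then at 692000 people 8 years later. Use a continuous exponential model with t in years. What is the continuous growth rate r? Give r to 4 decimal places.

r ≈ 0.0221 per year

692000 = 580000 · e^(r·8)
e^(8r) = 692000/580000 = 1.1931
r = ln(1.1931) / 8 = 0.17656 / 8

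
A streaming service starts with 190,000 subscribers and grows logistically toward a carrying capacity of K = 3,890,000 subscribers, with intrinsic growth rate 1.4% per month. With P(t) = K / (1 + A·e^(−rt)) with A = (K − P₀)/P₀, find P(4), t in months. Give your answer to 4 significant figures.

A = (3890000 − 190000)/190000 = 19.47368
P(4) = 3890000 / (1 + 19.47368·e^(−0.014·4)) = 3890000 / (1 + 19.47368·0.945539)
= 3890000 / 19.41313 ≈ 200379.84

≈ 200,400 subscribers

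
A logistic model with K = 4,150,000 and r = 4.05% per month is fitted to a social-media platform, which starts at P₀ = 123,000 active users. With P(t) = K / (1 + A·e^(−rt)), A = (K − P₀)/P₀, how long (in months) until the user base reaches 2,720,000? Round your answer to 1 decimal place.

A = (4150000 − 123000)/123000 = 32.73984
2720000 = 4150000/(1 + 32.73984·e^(−0.0405t)) → 1 + 32.73984·e^(−0.0405t) = 1.52574
e^(−0.0405t) = 0.016058 → t = ln(62.27438)/0.0405 = 4.13155/0.0405

t ≈ 102.0 months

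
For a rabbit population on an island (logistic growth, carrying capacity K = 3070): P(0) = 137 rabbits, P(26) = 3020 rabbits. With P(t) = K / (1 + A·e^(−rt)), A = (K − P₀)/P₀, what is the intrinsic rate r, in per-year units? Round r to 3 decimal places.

A = (3070 − 137)/137 = 21.40876
3020 = 3070/(1 + 21.40876·e^(−r·26)) → e^(−26r) = (1.01656 − 1)/21.40876 = 0.000773
r = −ln(0.000773)/26 = 7.16479/26

r ≈ 0.276 per year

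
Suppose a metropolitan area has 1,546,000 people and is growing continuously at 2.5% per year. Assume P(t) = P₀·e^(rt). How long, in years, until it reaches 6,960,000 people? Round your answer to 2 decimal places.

t ≈ 60.18 years

6960000 = 1546000 · e^(0.025·t)
t = ln(6960000/1546000) / 0.025 = ln(4.50194) / 0.025 = 1.50451 / 0.025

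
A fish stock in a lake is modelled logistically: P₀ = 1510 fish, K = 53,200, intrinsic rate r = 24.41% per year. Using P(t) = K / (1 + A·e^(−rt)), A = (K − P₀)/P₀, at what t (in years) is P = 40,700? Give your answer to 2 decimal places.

A = (53200 − 1510)/1510 = 34.23179
40700 = 53200/(1 + 34.23179·e^(−0.2441t)) → 1 + 34.23179·e^(−0.2441t) = 1.30713
e^(−0.2441t) = 0.008972 → t = ln(111.4587)/0.2441 = 4.71365/0.2441

t ≈ 19.31 years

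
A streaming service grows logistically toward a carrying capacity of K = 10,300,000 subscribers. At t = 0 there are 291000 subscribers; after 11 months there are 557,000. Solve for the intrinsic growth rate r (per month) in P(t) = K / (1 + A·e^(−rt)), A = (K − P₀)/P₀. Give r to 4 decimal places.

A = (10300000 − 291000)/291000 = 34.39519
557000 = 10300000/(1 + 34.39519·e^(−r·11)) → e^(−11r) = (18.49192 − 1)/34.39519 = 0.508557
r = −ln(0.508557)/11 = 0.67618/11

r ≈ 0.0615 per month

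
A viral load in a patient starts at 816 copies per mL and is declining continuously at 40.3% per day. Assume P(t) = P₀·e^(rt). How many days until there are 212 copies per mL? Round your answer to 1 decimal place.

t ≈ 3.3 days

212 = 816 · e^(-0.403·t)
t = ln(212/816) / -0.403 = ln(0.2598) / -0.403 = -1.34783 / -0.403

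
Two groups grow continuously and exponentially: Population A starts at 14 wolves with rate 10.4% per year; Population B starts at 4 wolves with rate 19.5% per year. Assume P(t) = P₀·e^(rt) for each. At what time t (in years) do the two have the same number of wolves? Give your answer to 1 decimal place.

t ≈ 13.8 years

14·e^(0.104t) = 4·e^(0.195t)
14/4 = e^((0.195 − 0.104)t) → ln(3.5) = 0.091·t
t = 1.25276 / 0.091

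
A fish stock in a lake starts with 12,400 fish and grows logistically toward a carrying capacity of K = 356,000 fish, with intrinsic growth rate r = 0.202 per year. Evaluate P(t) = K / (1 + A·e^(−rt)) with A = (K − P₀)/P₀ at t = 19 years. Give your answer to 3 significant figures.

A = (356000 − 12400)/12400 = 27.70968
P(19) = 356000 / (1 + 27.70968·e^(−0.202·19)) = 356000 / (1 + 27.70968·0.021537)
= 356000 / 1.59677 ≈ 222949.65

≈ 223,000 fish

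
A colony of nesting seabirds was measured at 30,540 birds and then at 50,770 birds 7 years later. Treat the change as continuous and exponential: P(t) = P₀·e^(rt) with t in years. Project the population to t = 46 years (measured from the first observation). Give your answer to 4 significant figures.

≈ 861,900 birds

r = ln(50770/30540) / 7 ≈ 0.07261 per year
P(46) = 30540 · e^(0.07261·46) = 30540 · 28.22051 ≈ 861854.38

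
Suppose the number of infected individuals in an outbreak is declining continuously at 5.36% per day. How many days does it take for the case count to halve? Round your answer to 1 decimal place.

half-life = ln(2) / |r| = 0.69315 / 0.0536

half-life ≈ 12.9 days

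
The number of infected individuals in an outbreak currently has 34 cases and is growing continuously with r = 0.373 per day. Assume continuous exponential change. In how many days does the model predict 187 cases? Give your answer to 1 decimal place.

t ≈ 4.6 days

187 = 34 · e^(0.373·t)
t = ln(187/34) / 0.373 = ln(5.5) / 0.373 = 1.70475 / 0.373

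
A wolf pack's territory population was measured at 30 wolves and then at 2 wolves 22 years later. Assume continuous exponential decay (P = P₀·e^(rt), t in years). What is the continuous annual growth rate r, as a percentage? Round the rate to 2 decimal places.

r ≈ -12.31% per year

2 = 30 · e^(r·22)
e^(22r) = 2/30 = 0.06667
r = ln(0.06667) / 22 = -2.70805 / 22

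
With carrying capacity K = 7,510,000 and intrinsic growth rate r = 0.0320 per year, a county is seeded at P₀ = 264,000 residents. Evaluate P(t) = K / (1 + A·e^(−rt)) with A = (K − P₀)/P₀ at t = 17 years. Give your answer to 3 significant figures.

A = (7510000 − 264000)/264000 = 27.44697
P(17) = 7510000 / (1 + 27.44697·e^(−0.032·17)) = 7510000 / (1 + 27.44697·0.580422)
= 7510000 / 16.93082 ≈ 443569.7

≈ 444,000 residents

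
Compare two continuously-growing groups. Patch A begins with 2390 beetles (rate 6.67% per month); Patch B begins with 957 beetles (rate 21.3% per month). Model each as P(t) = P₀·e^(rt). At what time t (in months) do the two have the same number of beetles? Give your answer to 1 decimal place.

t ≈ 6.3 months

2390·e^(0.0667t) = 957·e^(0.213t)
2390/957 = e^((0.213 − 0.0667)t) → ln(2.49739) = 0.1463·t
t = 0.91525 / 0.1463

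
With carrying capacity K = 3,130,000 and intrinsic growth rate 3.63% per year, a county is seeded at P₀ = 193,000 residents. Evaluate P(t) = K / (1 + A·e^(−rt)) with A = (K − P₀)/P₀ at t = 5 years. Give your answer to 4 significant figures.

A = (3130000 − 193000)/193000 = 15.21762
P(5) = 3130000 / (1 + 15.21762·e^(−0.0363·5)) = 3130000 / (1 + 15.21762·0.834018)
= 3130000 / 13.69177 ≈ 228604.48

≈ 228,600 residents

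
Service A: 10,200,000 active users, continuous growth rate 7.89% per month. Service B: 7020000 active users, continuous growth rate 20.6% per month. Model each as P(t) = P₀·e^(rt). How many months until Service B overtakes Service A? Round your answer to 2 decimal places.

10200000·e^(0.0789t) = 7020000·e^(0.206t)
10200000/7020000 = e^((0.206 − 0.0789)t) → ln(1.45299) = 0.1271·t
t = 0.37362 / 0.1271

t ≈ 2.94 months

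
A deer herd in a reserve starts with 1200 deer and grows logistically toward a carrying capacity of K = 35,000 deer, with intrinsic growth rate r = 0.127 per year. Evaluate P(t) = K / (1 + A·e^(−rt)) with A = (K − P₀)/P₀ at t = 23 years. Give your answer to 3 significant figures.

A = (35000 − 1200)/1200 = 28.16667
P(23) = 35000 / (1 + 28.16667·e^(−0.127·23)) = 35000 / (1 + 28.16667·0.05388)
= 35000 / 2.51761 ≈ 13902.05

≈ 13,900 deer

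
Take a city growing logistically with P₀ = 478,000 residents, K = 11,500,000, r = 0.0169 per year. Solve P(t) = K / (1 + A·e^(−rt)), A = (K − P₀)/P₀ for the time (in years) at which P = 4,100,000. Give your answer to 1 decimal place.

A = (11500000 − 478000)/478000 = 23.05858
4100000 = 11500000/(1 + 23.05858·e^(−0.0169t)) → 1 + 23.05858·e^(−0.0169t) = 2.80488
e^(−0.0169t) = 0.078274 → t = ln(12.7757)/0.0169 = 2.54754/0.0169

t ≈ 150.7 years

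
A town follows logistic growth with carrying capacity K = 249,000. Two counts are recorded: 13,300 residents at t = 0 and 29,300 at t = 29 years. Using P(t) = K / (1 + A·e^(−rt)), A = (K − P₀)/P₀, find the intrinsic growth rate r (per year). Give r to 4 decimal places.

A = (249000 − 13300)/13300 = 17.7218
29300 = 249000/(1 + 17.7218·e^(−r·29)) → e^(−29r) = (8.49829 − 1)/17.7218 = 0.423111
r = −ln(0.423111)/29 = 0.86012/29

r ≈ 0.0297 per year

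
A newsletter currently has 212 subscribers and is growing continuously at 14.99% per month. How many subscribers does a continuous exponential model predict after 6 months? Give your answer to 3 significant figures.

≈ 521 subscribers

P(6) = 212 · e^(0.1499·6) = 212 · e^(0.8994)
= 212 · 2.45813 ≈ 521.12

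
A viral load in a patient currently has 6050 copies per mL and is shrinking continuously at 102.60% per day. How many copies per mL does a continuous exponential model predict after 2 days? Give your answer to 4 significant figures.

≈ 777.3 copies per mL

P(2) = 6050 · e^(-1.026·2) = 6050 · e^(-2.052)
= 6050 · 0.12848 ≈ 777.29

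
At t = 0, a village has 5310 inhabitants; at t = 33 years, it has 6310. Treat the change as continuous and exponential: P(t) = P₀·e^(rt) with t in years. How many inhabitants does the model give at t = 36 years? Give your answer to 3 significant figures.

r = ln(6310/5310) / 33 ≈ 0.005229 per year
P(36) = 5310 · e^(0.005229·36) = 5310 · 1.20711 ≈ 6409.76

≈ 6,410 inhabitants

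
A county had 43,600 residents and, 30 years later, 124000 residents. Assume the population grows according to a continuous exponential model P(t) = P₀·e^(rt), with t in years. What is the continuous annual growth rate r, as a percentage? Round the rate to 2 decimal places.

r ≈ 3.48% per year

124000 = 43600 · e^(r·30)
e^(30r) = 124000/43600 = 2.84404
r = ln(2.84404) / 30 = 1.04522 / 30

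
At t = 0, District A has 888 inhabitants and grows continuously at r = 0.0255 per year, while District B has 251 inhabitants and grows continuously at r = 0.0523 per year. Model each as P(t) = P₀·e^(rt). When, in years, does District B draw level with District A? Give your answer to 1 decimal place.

888·e^(0.0255t) = 251·e^(0.0523t)
888/251 = e^((0.0523 − 0.0255)t) → ln(3.53785) = 0.0268·t
t = 1.26352 / 0.0268

t ≈ 47.1 years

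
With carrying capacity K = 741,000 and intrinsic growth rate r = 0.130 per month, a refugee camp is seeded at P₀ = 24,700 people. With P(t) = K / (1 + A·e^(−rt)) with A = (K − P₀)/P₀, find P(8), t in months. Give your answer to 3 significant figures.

≈ 65,900 people

A = (741000 − 24700)/24700 = 29
P(8) = 741000 / (1 + 29·e^(−0.13·8)) = 741000 / (1 + 29·0.353455)
= 741000 / 11.25019 ≈ 65865.58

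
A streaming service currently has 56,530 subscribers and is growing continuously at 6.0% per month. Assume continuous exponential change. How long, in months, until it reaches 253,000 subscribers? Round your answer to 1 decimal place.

t ≈ 25.0 months

253000 = 56530 · e^(0.06·t)
t = ln(253000/56530) / 0.06 = ln(4.4755) / 0.06 = 1.49862 / 0.06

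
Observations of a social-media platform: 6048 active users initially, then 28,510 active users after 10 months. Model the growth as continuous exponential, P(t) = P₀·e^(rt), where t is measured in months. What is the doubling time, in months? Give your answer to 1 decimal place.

doubling time ≈ 4.5 months

r = ln(28510/6048) / 10 = ln(4.71396) / 10 ≈ 0.155053 per month
doubling time = ln 2 / |r| = 0.69315 / 0.155053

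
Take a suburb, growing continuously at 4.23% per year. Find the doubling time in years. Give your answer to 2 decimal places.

doubling time ≈ 16.39 years

doubling time = ln(2) / |r| = 0.69315 / 0.0423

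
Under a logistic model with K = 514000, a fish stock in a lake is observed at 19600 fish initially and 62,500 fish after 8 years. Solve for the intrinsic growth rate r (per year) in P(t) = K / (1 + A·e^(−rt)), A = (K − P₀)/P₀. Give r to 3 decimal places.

r ≈ 0.156 per year

A = (514000 − 19600)/19600 = 25.22449
62500 = 514000/(1 + 25.22449·e^(−r·8)) → e^(−8r) = (8.224 − 1)/25.22449 = 0.286388
r = −ln(0.286388)/8 = 1.25041/8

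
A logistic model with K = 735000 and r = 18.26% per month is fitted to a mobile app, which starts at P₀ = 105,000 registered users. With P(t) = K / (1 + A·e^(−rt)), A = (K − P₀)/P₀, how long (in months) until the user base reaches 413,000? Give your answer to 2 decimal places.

A = (735000 − 105000)/105000 = 6
413000 = 735000/(1 + 6·e^(−0.1826t)) → 1 + 6·e^(−0.1826t) = 1.77966
e^(−0.1826t) = 0.129944 → t = ln(7.69565)/0.1826 = 2.04066/0.1826

t ≈ 11.18 months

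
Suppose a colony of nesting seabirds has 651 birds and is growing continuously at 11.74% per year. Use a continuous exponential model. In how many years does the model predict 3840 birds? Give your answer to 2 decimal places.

3840 = 651 · e^(0.1174·t)
t = ln(3840/651) / 0.1174 = ln(5.89862) / 0.1174 = 1.77472 / 0.1174

t ≈ 15.12 years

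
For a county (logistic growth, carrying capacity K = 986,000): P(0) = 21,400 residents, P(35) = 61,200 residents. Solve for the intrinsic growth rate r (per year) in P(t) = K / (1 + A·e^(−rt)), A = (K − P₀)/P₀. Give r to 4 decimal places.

r ≈ 0.0312 per year

A = (986000 − 21400)/21400 = 45.07477
61200 = 986000/(1 + 45.07477·e^(−r·35)) → e^(−35r) = (16.11111 − 1)/45.07477 = 0.335245
r = −ln(0.335245)/35 = 1.09289/35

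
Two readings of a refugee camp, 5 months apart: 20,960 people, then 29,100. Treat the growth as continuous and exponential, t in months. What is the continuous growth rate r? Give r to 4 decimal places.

r ≈ 0.0656 per month

29100 = 20960 · e^(r·5)
e^(5r) = 29100/20960 = 1.38836
r = ln(1.38836) / 5 = 0.32812 / 5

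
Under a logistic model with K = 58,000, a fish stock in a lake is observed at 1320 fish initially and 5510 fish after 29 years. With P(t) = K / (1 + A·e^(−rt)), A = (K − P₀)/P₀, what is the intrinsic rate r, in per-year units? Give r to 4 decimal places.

A = (58000 − 1320)/1320 = 42.93939
5510 = 58000/(1 + 42.93939·e^(−r·29)) → e^(−29r) = (10.52632 − 1)/42.93939 = 0.221855
r = −ln(0.221855)/29 = 1.50573/29

r ≈ 0.0519 per year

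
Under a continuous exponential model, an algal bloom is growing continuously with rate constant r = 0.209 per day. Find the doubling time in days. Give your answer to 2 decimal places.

doubling time = ln(2) / |r| = 0.69315 / 0.209

doubling time ≈ 3.32 days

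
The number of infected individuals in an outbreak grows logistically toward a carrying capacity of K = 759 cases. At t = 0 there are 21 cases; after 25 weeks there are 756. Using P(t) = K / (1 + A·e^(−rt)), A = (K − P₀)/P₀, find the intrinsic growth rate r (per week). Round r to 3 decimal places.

A = (759 − 21)/21 = 35.14286
756 = 759/(1 + 35.14286·e^(−r·25)) → e^(−25r) = (1.00397 − 1)/35.14286 = 0.000113
r = −ln(0.000113)/25 = 9.08885/25

r ≈ 0.364 per week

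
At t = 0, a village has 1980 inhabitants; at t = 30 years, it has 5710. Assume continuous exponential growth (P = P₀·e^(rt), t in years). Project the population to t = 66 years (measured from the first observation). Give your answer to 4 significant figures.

≈ 20,350 inhabitants

r = ln(5710/1980) / 30 ≈ 0.035304 per year
P(66) = 1980 · e^(0.035304·66) = 1980 · 10.27865 ≈ 20351.72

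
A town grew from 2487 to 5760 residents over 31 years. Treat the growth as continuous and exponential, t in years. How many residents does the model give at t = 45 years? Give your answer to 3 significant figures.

≈ 8,420 residents

r = ln(5760/2487) / 31 ≈ 0.027092 per year
P(45) = 2487 · e^(0.027092·45) = 2487 · 3.38432 ≈ 8416.8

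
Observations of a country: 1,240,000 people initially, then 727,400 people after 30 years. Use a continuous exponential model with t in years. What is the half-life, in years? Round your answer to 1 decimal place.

r = ln(727400/1240000) / 30 = ln(0.58661) / 30 ≈ -0.01778 per year
half-life = ln 2 / |r| = 0.69315 / 0.01778

half-life ≈ 39.0 years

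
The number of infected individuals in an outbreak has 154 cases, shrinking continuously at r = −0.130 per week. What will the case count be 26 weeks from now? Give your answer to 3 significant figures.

≈ 5.24 cases

P(26) = 154 · e^(-0.13·26) = 154 · e^(-3.38)
= 154 · 0.03405 ≈ 5.24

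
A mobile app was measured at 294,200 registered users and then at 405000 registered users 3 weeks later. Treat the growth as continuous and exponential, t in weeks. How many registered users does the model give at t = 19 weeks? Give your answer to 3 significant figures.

r = ln(405000/294200) / 3 ≈ 0.106542 per week
P(19) = 294200 · e^(0.106542·19) = 294200 · 7.57085 ≈ 2227345.47

≈ 2,230,000 registered users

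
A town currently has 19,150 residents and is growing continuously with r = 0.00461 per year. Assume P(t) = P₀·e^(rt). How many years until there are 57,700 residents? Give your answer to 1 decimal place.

57700 = 19150 · e^(0.00461·t)
t = ln(57700/19150) / 0.00461 = ln(3.01305) / 0.00461 = 1.10295 / 0.00461

t ≈ 239.3 years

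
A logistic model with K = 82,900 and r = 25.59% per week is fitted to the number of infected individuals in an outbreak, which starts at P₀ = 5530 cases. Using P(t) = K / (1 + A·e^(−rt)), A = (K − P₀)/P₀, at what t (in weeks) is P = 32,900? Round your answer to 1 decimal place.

A = (82900 − 5530)/5530 = 13.99096
32900 = 82900/(1 + 13.99096·e^(−0.2559t)) → 1 + 13.99096·e^(−0.2559t) = 2.51976
e^(−0.2559t) = 0.108624 → t = ln(9.20605)/0.2559 = 2.21986/0.2559

t ≈ 8.7 weeks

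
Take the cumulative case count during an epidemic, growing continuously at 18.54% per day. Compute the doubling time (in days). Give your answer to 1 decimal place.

doubling time = ln(2) / |r| = 0.69315 / 0.1854

doubling time ≈ 3.7 days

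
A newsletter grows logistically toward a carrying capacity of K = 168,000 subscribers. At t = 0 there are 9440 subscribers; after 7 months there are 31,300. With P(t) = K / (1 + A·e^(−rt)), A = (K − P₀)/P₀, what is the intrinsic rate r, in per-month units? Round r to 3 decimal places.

r ≈ 0.192 per month

A = (168000 − 9440)/9440 = 16.79661
31300 = 168000/(1 + 16.79661·e^(−r·7)) → e^(−7r) = (5.36741 − 1)/16.79661 = 0.260017
r = −ln(0.260017)/7 = 1.34701/7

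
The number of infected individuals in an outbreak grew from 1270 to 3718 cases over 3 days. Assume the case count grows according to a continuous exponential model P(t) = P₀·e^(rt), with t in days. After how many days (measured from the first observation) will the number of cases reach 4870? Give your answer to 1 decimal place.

r = ln(3718/1270) / 3 ≈ 0.358056 per day
t = ln(4870/1270) / r = 1.34408 / 0.358056 ≈ 3.754

t ≈ 3.8 days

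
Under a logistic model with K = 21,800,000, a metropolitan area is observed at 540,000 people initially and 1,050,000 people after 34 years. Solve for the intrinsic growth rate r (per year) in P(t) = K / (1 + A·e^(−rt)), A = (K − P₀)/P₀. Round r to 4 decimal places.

r ≈ 0.0203 per year

A = (21800000 − 540000)/540000 = 39.37037
1050000 = 21800000/(1 + 39.37037·e^(−r·34)) → e^(−34r) = (20.7619 − 1)/39.37037 = 0.501949
r = −ln(0.501949)/34 = 0.68926/34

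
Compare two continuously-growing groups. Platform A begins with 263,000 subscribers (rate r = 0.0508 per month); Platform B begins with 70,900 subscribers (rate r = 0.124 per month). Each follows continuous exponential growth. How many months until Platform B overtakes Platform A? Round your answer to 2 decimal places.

263000·e^(0.0508t) = 70900·e^(0.124t)
263000/70900 = e^((0.124 − 0.0508)t) → ln(3.70945) = 0.0732·t
t = 1.31088 / 0.0732

t ≈ 17.91 months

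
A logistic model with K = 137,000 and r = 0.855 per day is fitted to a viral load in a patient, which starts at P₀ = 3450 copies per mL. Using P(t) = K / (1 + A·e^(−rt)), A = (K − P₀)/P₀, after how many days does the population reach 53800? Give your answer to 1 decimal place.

A = (137000 − 3450)/3450 = 38.71014
53800 = 137000/(1 + 38.71014·e^(−0.855t)) → 1 + 38.71014·e^(−0.855t) = 2.54647
e^(−0.855t) = 0.03995 → t = ln(25.03132)/0.855 = 3.22013/0.855

t ≈ 3.8 days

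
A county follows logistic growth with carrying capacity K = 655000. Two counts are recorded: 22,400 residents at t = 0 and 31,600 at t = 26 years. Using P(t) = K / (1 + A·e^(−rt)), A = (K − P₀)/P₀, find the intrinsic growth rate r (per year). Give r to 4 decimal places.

A = (655000 − 22400)/22400 = 28.24107
31600 = 655000/(1 + 28.24107·e^(−r·26)) → e^(−26r) = (20.72785 − 1)/28.24107 = 0.698552
r = −ln(0.698552)/26 = 0.35875/26

r ≈ 0.0138 per year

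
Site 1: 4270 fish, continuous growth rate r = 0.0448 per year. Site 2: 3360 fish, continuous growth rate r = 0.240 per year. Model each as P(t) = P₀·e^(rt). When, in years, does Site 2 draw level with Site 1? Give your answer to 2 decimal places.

4270·e^(0.0448t) = 3360·e^(0.24t)
4270/3360 = e^((0.24 − 0.0448)t) → ln(1.27083) = 0.1952·t
t = 0.23967 / 0.1952

t ≈ 1.23 years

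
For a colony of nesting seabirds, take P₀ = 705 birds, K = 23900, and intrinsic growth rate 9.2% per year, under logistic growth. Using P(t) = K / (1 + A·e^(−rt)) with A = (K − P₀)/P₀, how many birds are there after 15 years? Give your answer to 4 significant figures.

A = (23900 − 705)/705 = 32.90071
P(15) = 23900 / (1 + 32.90071·e^(−0.092·15)) = 23900 / (1 + 32.90071·0.251579)
= 23900 / 9.27711 ≈ 2576.23

≈ 2,576 birds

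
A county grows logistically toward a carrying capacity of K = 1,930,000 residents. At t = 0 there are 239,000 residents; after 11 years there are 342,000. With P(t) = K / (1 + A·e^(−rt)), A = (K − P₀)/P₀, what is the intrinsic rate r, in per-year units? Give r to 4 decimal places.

r ≈ 0.0383 per year

A = (1930000 − 239000)/239000 = 7.07531
342000 = 1930000/(1 + 7.07531·e^(−r·11)) → e^(−11r) = (5.64327 − 1)/7.07531 = 0.656264
r = −ln(0.656264)/11 = 0.42119/11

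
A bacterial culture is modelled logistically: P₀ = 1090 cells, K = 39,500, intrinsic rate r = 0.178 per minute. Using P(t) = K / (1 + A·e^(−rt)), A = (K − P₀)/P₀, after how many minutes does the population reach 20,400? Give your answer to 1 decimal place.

A = (39500 − 1090)/1090 = 35.23853
20400 = 39500/(1 + 35.23853·e^(−0.178t)) → 1 + 35.23853·e^(−0.178t) = 1.93627
e^(−0.178t) = 0.02657 → t = ln(37.63697)/0.178 = 3.62799/0.178

t ≈ 20.4 minutes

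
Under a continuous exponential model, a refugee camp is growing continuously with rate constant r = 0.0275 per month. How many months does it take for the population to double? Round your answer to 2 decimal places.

doubling time ≈ 25.21 months

doubling time = ln(2) / |r| = 0.69315 / 0.0275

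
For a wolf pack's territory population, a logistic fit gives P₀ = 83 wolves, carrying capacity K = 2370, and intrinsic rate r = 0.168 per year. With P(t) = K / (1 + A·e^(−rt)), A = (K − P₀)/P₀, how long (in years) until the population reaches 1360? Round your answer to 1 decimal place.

A = (2370 − 83)/83 = 27.55422
1360 = 2370/(1 + 27.55422·e^(−0.168t)) → 1 + 27.55422·e^(−0.168t) = 1.74265
e^(−0.168t) = 0.026952 → t = ln(37.10271)/0.168 = 3.61369/0.168

t ≈ 21.5 years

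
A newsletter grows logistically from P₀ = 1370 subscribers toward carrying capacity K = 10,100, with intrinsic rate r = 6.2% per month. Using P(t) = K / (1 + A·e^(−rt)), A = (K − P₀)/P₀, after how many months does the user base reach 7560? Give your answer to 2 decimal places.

A = (10100 − 1370)/1370 = 6.37226
7560 = 10100/(1 + 6.37226·e^(−0.062t)) → 1 + 6.37226·e^(−0.062t) = 1.33598
e^(−0.062t) = 0.052725 → t = ln(18.96626)/0.062 = 2.94266/0.062

t ≈ 47.46 months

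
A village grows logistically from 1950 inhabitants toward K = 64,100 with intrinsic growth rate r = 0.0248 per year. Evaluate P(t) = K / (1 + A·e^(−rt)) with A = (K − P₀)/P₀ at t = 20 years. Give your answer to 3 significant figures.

≈ 3,140 inhabitants

A = (64100 − 1950)/1950 = 31.87179
P(20) = 64100 / (1 + 31.87179·e^(−0.0248·20)) = 64100 / (1 + 31.87179·0.608962)
= 64100 / 20.4087 ≈ 3140.82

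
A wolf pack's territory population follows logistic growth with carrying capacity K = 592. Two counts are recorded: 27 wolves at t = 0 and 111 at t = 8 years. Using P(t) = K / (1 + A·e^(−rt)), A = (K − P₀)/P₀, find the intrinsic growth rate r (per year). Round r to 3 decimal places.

A = (592 − 27)/27 = 20.92593
111 = 592/(1 + 20.92593·e^(−r·8)) → e^(−8r) = (5.33333 − 1)/20.92593 = 0.20708
r = −ln(0.20708)/8 = 1.57465/8

r ≈ 0.197 per year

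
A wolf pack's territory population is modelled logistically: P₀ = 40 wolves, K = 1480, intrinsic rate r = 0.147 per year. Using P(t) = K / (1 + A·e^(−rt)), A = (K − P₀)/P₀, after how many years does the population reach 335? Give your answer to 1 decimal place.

t ≈ 16.0 years

A = (1480 − 40)/40 = 36
335 = 1480/(1 + 36·e^(−0.147t)) → 1 + 36·e^(−0.147t) = 4.41791
e^(−0.147t) = 0.094942 → t = ln(10.53275)/0.147 = 2.35449/0.147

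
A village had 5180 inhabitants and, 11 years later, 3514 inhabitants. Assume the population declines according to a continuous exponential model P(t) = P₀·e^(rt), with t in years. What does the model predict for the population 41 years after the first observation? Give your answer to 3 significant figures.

r = ln(3514/5180) / 11 ≈ -0.035277 per year
P(41) = 5180 · e^(-0.035277·41) = 5180 · 0.23542 ≈ 1219.49

≈ 1,220 inhabitants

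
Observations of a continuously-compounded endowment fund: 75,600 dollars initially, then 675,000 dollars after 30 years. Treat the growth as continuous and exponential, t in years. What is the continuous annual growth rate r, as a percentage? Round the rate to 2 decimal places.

r ≈ 7.30% per year

675000 = 75600 · e^(r·30)
e^(30r) = 675000/75600 = 8.92857
r = ln(8.92857) / 30 = 2.18926 / 30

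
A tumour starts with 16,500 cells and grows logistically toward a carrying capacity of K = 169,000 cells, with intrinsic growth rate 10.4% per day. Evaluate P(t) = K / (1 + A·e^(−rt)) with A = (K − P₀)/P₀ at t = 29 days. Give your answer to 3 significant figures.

A = (169000 − 16500)/16500 = 9.24242
P(29) = 169000 / (1 + 9.24242·e^(−0.104·29)) = 169000 / (1 + 9.24242·0.048997)
= 169000 / 1.45285 ≈ 116323.14

≈ 116,000 cells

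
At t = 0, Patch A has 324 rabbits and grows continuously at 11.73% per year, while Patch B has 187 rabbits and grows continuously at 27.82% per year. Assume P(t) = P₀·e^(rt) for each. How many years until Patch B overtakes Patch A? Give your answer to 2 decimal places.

324·e^(0.1173t) = 187·e^(0.2782t)
324/187 = e^((0.2782 − 0.1173)t) → ln(1.73262) = 0.1609·t
t = 0.54963 / 0.1609

t ≈ 3.42 years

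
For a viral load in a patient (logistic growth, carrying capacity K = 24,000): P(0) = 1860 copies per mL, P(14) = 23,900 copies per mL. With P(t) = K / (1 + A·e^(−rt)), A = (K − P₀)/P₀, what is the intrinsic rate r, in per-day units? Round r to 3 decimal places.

r ≈ 0.568 per day

A = (24000 − 1860)/1860 = 11.90323
23900 = 24000/(1 + 11.90323·e^(−r·14)) → e^(−14r) = (1.00418 − 1)/11.90323 = 0.000352
r = −ln(0.000352)/14 = 7.95327/14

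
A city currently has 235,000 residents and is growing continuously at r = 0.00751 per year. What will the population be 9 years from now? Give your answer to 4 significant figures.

≈ 251,400 residents

P(9) = 235000 · e^(0.00751·9) = 235000 · e^(0.06759)
= 235000 · 1.06993 ≈ 251432.74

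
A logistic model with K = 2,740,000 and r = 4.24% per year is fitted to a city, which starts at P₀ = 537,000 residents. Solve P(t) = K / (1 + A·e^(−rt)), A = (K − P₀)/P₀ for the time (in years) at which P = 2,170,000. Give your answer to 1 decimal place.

t ≈ 64.8 years

A = (2740000 − 537000)/537000 = 4.10242
2170000 = 2740000/(1 + 4.10242·e^(−0.0424t)) → 1 + 4.10242·e^(−0.0424t) = 1.26267
e^(−0.0424t) = 0.064029 → t = ln(15.61799)/0.0424 = 2.74842/0.0424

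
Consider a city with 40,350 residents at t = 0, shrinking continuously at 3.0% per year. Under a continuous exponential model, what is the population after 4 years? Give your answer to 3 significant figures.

≈ 35,800 residents

P(4) = 40350 · e^(-0.03·4) = 40350 · e^(-0.12)
= 40350 · 0.88692 ≈ 35787.24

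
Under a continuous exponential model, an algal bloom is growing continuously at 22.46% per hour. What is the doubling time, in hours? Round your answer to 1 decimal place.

doubling time = ln(2) / |r| = 0.69315 / 0.2246

doubling time ≈ 3.1 hours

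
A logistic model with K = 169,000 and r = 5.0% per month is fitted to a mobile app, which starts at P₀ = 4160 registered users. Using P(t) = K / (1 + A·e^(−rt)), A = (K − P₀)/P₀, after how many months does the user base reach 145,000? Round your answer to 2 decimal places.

t ≈ 109.56 months

A = (169000 − 4160)/4160 = 39.625
145000 = 169000/(1 + 39.625·e^(−0.05t)) → 1 + 39.625·e^(−0.05t) = 1.16552
e^(−0.05t) = 0.004177 → t = ln(239.40104)/0.05 = 5.47814/0.05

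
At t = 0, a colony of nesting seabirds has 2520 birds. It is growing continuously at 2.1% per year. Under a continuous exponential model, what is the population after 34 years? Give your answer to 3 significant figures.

P(34) = 2520 · e^(0.021·34) = 2520 · e^(0.714)
= 2520 · 2.04214 ≈ 5146.2

≈ 5,150 birds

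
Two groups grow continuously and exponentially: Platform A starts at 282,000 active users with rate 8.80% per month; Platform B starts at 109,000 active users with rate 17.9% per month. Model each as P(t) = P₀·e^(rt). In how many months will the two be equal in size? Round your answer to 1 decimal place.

t ≈ 10.4 months

282000·e^(0.088t) = 109000·e^(0.179t)
282000/109000 = e^((0.179 − 0.088)t) → ln(2.58716) = 0.091·t
t = 0.95056 / 0.091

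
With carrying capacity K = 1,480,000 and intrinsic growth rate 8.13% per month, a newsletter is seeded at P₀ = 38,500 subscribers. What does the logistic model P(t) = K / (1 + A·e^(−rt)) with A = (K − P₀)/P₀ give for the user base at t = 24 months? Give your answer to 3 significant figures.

A = (1480000 − 38500)/38500 = 37.44156
P(24) = 1480000 / (1 + 37.44156·e^(−0.0813·24)) = 1480000 / (1 + 37.44156·0.142103)
= 1480000 / 6.32057 ≈ 234155.93

≈ 234,000 subscribers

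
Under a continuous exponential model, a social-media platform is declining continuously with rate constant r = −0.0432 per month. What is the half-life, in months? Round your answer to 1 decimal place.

half-life = ln(2) / |r| = 0.69315 / 0.0432

half-life ≈ 16.0 months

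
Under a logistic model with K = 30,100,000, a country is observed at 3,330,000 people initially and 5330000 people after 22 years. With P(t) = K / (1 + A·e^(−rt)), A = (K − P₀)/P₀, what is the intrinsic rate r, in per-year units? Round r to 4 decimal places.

r ≈ 0.0249 per year

A = (30100000 − 3330000)/3330000 = 8.03904
5330000 = 30100000/(1 + 8.03904·e^(−r·22)) → e^(−22r) = (5.64728 − 1)/8.03904 = 0.578089
r = −ln(0.578089)/22 = 0.54803/22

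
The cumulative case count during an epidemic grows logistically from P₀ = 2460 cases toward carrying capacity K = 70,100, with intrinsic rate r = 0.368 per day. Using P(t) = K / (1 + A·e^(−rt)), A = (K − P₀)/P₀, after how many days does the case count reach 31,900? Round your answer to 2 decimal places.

A = (70100 − 2460)/2460 = 27.49593
31900 = 70100/(1 + 27.49593·e^(−0.368t)) → 1 + 27.49593·e^(−0.368t) = 2.19749
e^(−0.368t) = 0.043552 → t = ln(22.96127)/0.368 = 3.13381/0.368

t ≈ 8.52 days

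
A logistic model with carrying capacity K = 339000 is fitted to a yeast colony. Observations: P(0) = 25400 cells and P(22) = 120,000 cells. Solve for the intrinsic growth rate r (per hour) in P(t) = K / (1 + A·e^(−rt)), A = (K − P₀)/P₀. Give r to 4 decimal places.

A = (339000 − 25400)/25400 = 12.34646
120000 = 339000/(1 + 12.34646·e^(−r·22)) → e^(−22r) = (2.825 − 1)/12.34646 = 0.147816
r = −ln(0.147816)/22 = 1.91179/22

r ≈ 0.0869 per hour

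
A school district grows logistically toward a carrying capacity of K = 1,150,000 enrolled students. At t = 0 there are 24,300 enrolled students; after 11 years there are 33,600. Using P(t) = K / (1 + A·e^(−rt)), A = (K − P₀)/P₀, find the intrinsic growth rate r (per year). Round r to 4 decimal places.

A = (1150000 − 24300)/24300 = 46.3251
33600 = 1150000/(1 + 46.3251·e^(−r·11)) → e^(−11r) = (34.22619 − 1)/46.3251 = 0.717239
r = −ln(0.717239)/11 = 0.33235/11

r ≈ 0.0302 per year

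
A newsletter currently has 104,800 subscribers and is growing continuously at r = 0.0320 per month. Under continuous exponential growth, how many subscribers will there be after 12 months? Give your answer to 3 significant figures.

≈ 154,000 subscribers

P(12) = 104800 · e^(0.032·12) = 104800 · e^(0.384)
= 104800 · 1.46815 ≈ 153861.64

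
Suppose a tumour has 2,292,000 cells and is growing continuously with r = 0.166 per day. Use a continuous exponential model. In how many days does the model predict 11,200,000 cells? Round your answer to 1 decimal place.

t ≈ 9.6 days

11200000 = 2292000 · e^(0.166·t)
t = ln(11200000/2292000) / 0.166 = ln(4.88656) / 0.166 = 1.58649 / 0.166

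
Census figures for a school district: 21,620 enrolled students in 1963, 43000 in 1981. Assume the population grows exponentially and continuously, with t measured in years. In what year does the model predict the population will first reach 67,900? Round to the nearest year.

r = ln(43000/21620) / 18 = 0.68758/18 ≈ 0.038199 per year
t = ln(67900/21620) / r = 1.14442/0.038199 ≈ 29.96 years after 1963

year 1993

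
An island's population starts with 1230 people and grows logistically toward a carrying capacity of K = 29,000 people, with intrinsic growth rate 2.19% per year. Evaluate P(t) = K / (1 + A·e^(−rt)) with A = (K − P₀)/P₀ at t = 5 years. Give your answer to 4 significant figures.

A = (29000 − 1230)/1230 = 22.57724
P(5) = 29000 / (1 + 22.57724·e^(−0.0219·5)) = 29000 / (1 + 22.57724·0.896282)
= 29000 / 21.23557 ≈ 1365.63

≈ 1,366 people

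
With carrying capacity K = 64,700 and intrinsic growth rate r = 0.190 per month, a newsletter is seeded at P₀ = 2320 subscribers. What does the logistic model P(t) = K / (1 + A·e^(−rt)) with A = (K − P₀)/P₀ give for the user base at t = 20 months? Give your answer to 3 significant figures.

≈ 40,400 subscribers

A = (64700 − 2320)/2320 = 26.88793
P(20) = 64700 / (1 + 26.88793·e^(−0.19·20)) = 64700 / (1 + 26.88793·0.022371)
= 64700 / 1.6015 ≈ 40399.53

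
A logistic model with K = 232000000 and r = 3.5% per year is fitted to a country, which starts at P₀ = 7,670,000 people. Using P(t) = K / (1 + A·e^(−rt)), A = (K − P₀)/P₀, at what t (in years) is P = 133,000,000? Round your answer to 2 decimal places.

t ≈ 104.89 years

A = (232000000 − 7670000)/7670000 = 29.24772
133000000 = 232000000/(1 + 29.24772·e^(−0.035t)) → 1 + 29.24772·e^(−0.035t) = 1.74436
e^(−0.035t) = 0.02545 → t = ln(39.29239)/0.035 = 3.67103/0.035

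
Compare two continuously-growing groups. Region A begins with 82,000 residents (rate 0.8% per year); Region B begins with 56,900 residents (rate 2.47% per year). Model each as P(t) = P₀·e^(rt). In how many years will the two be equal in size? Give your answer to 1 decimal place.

t ≈ 21.9 years

82000·e^(0.008t) = 56900·e^(0.0247t)
82000/56900 = e^((0.0247 − 0.008)t) → ln(1.44112) = 0.0167·t
t = 0.36542 / 0.0167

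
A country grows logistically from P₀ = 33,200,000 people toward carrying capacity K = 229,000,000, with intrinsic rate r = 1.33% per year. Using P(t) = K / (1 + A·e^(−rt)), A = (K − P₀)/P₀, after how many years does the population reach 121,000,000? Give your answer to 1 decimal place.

t ≈ 142.0 years

A = (229000000 − 33200000)/33200000 = 5.89759
121000000 = 229000000/(1 + 5.89759·e^(−0.0133t)) → 1 + 5.89759·e^(−0.0133t) = 1.89256
e^(−0.0133t) = 0.151344 → t = ln(6.60749)/0.0133 = 1.8882/0.0133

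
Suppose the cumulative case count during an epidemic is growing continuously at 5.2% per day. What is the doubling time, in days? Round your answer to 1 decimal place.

doubling time ≈ 13.3 days

doubling time = ln(2) / |r| = 0.69315 / 0.052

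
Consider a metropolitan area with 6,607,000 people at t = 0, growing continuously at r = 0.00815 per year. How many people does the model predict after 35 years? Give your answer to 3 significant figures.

P(35) = 6607000 · e^(0.00815·35) = 6607000 · e^(0.28525)
= 6607000 · 1.33009 ≈ 8787934.43

≈ 8,790,000 people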